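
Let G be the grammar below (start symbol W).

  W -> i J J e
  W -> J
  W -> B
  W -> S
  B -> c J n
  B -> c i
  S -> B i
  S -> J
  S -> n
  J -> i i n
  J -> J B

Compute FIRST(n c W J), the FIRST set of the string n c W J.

n is a terminal; add {n} and stop.

{ n }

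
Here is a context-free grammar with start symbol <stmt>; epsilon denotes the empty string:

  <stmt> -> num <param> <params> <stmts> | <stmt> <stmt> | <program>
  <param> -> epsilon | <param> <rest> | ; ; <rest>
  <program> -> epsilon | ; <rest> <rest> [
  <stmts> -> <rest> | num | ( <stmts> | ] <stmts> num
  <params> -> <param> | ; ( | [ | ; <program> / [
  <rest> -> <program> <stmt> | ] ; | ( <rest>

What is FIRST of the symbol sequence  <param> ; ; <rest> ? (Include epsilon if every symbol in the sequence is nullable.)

{ (, ;, ], num }

Add FIRST(<param>)\{epsilon} = { (, ;, ], num }; <param> is nullable, continue.
; is a terminal; add {;} and stop.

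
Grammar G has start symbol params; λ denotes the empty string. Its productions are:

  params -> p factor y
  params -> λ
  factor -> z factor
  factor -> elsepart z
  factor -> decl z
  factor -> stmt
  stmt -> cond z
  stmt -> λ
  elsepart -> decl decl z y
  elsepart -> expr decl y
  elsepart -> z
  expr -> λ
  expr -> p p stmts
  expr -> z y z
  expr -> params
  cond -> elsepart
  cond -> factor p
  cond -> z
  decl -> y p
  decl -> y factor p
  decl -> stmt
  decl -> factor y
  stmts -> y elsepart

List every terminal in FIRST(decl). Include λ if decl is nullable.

decl -> y p contributes {y}.
decl -> y factor p contributes {y}.
From decl -> stmt: add FIRST(stmt) = { p, y, z, λ } (including λ since stmt is nullable).
From decl -> factor y: factor nullable, take FIRST(factor) ∪ {y} = { p, y, z }.
Union: FIRST(decl) = { p, y, z, λ }.

{ p, y, z, λ }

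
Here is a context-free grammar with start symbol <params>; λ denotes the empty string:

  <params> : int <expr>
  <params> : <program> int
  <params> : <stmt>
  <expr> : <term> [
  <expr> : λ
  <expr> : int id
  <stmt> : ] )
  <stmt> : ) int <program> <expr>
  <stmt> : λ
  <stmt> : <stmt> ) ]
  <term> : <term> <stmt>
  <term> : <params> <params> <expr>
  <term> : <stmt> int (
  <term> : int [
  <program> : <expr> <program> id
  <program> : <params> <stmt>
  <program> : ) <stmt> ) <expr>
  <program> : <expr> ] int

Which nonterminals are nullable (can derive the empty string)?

Directly nullable (have an λ-production): <expr>, <stmt>.
<term> : <term> <stmt> with every symbol nullable, so <term> is nullable.
<params> : <stmt> with every symbol nullable, so <params> is nullable.
<program> : <params> <stmt> with every symbol nullable, so <program> is nullable.

{ <expr>, <params>, <program>, <stmt>, <term> }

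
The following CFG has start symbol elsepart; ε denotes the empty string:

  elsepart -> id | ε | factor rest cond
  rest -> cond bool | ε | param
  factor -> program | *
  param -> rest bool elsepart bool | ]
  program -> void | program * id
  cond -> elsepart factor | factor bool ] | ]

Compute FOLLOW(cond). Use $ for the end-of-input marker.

In elsepart -> factor rest cond: cond is at the end, add FOLLOW(elsepart) = { $, *, bool, void }.
In rest -> cond bool: add FIRST(bool) = { bool }.
Union: FOLLOW(cond) = { $, *, bool, void }.

{ $, *, bool, void }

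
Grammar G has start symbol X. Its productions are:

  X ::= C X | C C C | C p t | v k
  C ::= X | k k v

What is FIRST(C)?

{ k, v }

From C ::= X: add FIRST(X) = { k, v }.
C ::= k k v contributes {k}.
Union: FIRST(C) = { k, v }.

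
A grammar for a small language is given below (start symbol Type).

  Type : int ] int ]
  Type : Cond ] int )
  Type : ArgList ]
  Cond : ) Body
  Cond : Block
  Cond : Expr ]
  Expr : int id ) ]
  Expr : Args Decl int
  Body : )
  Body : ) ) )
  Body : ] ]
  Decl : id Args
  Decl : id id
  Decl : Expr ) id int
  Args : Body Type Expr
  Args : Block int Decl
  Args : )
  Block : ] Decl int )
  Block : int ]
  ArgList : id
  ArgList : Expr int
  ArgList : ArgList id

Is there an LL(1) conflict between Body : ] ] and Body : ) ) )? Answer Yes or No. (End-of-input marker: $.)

FIRST(] ]) = { ] } and FIRST() ) )) = { ) }.
The FIRST sets are disjoint and neither alternative is nullable — no conflict.

No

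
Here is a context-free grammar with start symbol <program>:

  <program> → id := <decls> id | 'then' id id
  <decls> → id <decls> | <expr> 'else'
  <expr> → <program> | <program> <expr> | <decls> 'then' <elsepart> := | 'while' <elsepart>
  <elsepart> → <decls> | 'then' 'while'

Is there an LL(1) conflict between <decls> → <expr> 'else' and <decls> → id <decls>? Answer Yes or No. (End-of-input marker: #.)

FIRST(<expr> 'else') = { 'then', 'while', id } and FIRST(id <decls>) = { id }.
Both contain id, so the two alternatives are not disjoint — LL(1) conflict.

Yes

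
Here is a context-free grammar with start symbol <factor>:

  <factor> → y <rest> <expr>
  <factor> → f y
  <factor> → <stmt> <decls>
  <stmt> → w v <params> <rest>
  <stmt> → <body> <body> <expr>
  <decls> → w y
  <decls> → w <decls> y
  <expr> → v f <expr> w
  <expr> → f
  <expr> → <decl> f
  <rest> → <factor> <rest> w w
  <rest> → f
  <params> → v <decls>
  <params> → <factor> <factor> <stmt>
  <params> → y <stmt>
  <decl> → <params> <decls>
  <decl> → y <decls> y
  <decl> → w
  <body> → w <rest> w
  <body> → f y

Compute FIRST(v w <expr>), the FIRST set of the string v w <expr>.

v is a terminal; add {v} and stop.

{ v }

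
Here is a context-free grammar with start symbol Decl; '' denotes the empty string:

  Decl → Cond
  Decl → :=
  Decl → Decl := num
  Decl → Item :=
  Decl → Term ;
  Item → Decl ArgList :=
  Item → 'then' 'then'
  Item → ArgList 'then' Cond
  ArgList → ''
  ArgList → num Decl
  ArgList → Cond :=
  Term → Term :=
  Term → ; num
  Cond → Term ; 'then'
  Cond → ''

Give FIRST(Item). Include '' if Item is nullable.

From Item → Decl ArgList :=: Decl, ArgList nullable, take FIRST(Decl) ∪ FIRST(ArgList) ∪ {:=} = { 'then', :=, ;, num }.
Item → 'then' 'then' contributes {'then'}.
From Item → ArgList 'then' Cond: ArgList nullable, take FIRST(ArgList) ∪ {'then'} = { 'then', :=, ;, num }.
Union: FIRST(Item) = { 'then', :=, ;, num }.

{ 'then', :=, ;, num }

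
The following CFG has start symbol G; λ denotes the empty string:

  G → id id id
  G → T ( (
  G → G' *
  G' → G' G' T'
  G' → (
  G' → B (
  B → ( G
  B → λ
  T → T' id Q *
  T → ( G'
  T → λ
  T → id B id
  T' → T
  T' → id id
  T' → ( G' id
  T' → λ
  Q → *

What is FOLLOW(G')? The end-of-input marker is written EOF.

{ (, *, id }

In G → G' *: add FIRST(*) = { * }.
In G' → G' G' T': add FIRST(G' T') = { ( }.
In G' → G' G' T': add FIRST(T')\{λ} = { (, id }.
  Since T' is nullable, also add FOLLOW(G') = { (, *, id }.
In T → ( G': G' is at the end, add FOLLOW(T) = { (, *, id }.
In T' → ( G' id: add FIRST(id) = { id }.
Union: FOLLOW(G') = { (, *, id }.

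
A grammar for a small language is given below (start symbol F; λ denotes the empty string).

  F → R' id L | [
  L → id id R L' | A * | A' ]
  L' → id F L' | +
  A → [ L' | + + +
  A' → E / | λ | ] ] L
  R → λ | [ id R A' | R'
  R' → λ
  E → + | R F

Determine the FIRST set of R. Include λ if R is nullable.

R → λ contributes λ.
R → [ id R A' contributes {[}.
From R → R': add FIRST(R') = { λ } (including λ since R' is nullable).
Union: FIRST(R) = { [, λ }.

{ [, λ }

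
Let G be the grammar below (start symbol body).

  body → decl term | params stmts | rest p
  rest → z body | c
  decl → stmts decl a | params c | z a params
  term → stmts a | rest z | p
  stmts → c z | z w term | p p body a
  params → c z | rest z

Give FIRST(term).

From term → stmts a: add FIRST(stmts) = { c, p, z }.
From term → rest z: add FIRST(rest) = { c, z }.
term → p contributes {p}.
Union: FIRST(term) = { c, p, z }.

{ c, p, z }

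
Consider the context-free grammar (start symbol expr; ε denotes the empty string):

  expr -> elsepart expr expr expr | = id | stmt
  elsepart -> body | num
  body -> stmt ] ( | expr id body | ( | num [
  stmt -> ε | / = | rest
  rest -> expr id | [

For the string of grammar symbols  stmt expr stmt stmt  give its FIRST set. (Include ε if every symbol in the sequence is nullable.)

Add FIRST(stmt)\{ε} = { (, /, =, [, ], id, num }; stmt is nullable, continue.
Add FIRST(expr)\{ε} = { (, /, =, [, ], id, num }; expr is nullable, continue.
Add FIRST(stmt)\{ε} = { (, /, =, [, ], id, num }; stmt is nullable, continue.
Add FIRST(stmt)\{ε} = { (, /, =, [, ], id, num }; stmt is nullable, continue.
Every symbol is nullable, so include ε.

{ (, /, =, [, ], id, num, ε }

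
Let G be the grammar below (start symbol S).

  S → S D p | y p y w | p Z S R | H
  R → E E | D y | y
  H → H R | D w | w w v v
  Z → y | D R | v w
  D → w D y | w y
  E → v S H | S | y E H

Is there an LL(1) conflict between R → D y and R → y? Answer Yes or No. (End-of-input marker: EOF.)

FIRST(D y) = { w } and FIRST(y) = { y }.
The FIRST sets are disjoint and neither alternative is nullable — no conflict.

No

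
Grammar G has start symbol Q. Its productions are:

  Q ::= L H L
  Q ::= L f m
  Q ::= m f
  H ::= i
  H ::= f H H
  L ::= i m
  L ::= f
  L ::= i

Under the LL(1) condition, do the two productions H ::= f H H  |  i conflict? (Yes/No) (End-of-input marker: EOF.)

FIRST(f H H) = { f } and FIRST(i) = { i }.
The FIRST sets are disjoint and neither alternative is nullable — no conflict.

No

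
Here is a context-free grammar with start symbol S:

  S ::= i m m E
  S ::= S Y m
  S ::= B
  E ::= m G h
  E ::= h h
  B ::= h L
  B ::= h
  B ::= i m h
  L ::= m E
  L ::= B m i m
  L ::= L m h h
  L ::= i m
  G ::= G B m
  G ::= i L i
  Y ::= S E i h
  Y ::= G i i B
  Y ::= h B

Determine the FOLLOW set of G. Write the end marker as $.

{ h, i }

In E ::= m G h: add FIRST(h) = { h }.
In G ::= G B m: add FIRST(B m) = { h, i }.
In Y ::= G i i B: add FIRST(i i B) = { i }.
Union: FOLLOW(G) = { h, i }.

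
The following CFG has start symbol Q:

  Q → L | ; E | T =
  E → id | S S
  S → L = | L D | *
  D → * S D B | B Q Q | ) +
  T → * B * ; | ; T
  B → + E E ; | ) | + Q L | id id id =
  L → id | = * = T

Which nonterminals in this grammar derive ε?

No nonterminal has an empty production or an RHS whose symbols are all nullable.

{ } (none)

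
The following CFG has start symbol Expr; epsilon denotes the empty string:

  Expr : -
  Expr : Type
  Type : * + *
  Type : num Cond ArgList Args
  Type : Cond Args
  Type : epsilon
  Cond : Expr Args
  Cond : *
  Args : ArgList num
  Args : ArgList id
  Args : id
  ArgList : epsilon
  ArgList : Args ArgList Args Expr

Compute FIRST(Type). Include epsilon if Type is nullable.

{ *, -, id, num, epsilon }

Type : * + * contributes {*}.
Type : num Cond ArgList Args contributes {num}.
From Type : Cond Args: add FIRST(Cond) = { *, -, id, num }.
Type : epsilon contributes epsilon.
Union: FIRST(Type) = { *, -, id, num, epsilon }.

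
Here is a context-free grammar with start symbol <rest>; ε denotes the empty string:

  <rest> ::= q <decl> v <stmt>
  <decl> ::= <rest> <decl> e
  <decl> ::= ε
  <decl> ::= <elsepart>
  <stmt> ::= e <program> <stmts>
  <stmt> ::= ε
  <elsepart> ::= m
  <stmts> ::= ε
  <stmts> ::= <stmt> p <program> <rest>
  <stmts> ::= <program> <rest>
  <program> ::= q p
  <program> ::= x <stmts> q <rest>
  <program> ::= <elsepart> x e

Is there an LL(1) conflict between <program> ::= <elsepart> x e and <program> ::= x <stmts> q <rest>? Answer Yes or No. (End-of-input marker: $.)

No

FIRST(<elsepart> x e) = { m } and FIRST(x <stmts> q <rest>) = { x }.
The FIRST sets are disjoint and neither alternative is nullable — no conflict.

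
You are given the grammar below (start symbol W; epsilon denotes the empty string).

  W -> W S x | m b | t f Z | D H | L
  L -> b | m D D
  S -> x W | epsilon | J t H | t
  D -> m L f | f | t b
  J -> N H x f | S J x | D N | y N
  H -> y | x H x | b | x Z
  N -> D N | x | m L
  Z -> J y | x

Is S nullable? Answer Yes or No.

Yes

S has an epsilon-production, so S ⇒ epsilon.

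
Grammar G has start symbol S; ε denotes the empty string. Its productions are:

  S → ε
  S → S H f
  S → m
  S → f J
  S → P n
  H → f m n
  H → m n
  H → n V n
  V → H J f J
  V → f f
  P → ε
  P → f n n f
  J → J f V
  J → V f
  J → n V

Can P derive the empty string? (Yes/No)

P has an ε-production, so P ⇒ ε.

Yes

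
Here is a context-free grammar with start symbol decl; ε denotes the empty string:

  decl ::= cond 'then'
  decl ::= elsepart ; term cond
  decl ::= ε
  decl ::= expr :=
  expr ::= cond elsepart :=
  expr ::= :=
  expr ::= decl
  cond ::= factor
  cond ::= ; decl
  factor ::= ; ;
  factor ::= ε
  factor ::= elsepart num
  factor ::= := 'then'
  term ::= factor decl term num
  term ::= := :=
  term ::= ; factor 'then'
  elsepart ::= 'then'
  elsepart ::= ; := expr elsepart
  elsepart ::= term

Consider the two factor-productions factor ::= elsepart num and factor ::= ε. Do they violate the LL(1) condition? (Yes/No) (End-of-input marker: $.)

FIRST(elsepart num) = { 'then', :=, ; } and FIRST(ε) = { ε }.
The second alternative is nullable and FOLLOW(factor) = { $, 'then', :=, ; } shares 'then' with FIRST of the first — conflict.

Yes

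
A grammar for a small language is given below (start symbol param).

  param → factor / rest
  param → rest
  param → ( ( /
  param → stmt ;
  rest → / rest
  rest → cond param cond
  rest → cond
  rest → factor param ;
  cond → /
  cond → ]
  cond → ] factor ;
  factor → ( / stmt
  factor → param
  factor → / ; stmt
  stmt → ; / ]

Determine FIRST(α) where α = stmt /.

Add FIRST(stmt) = { ; }; stmt is not nullable, stop.

{ ; }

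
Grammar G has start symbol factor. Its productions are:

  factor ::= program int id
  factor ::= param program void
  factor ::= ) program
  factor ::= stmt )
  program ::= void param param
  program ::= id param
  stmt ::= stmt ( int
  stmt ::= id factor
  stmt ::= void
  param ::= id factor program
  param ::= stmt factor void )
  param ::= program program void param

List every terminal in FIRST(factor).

{ ), id, void }

From factor ::= program int id: add FIRST(program) = { id, void }.
From factor ::= param program void: add FIRST(param) = { id, void }.
factor ::= ) program contributes {)}.
From factor ::= stmt ): add FIRST(stmt) = { id, void }.
Union: FIRST(factor) = { ), id, void }.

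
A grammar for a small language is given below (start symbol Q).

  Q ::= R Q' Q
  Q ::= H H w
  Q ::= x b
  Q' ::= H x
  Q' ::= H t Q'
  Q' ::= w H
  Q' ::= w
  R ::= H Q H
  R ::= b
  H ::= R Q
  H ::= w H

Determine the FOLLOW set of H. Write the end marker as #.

{ b, t, w, x }

In Q ::= H H w: add FIRST(H w) = { b, w }.
In Q ::= H H w: add FIRST(w) = { w }.
In Q' ::= H x: add FIRST(x) = { x }.
In Q' ::= H t Q': add FIRST(t Q') = { t }.
In Q' ::= w H: H is at the end, add FOLLOW(Q') = { b, w, x }.
In R ::= H Q H: add FIRST(Q H) = { b, w, x }.
In R ::= H Q H: H is at the end, add FOLLOW(R) = { b, w, x }.
In H ::= w H: H is at the end, add FOLLOW(H) = { b, t, w, x }.
Union: FOLLOW(H) = { b, t, w, x }.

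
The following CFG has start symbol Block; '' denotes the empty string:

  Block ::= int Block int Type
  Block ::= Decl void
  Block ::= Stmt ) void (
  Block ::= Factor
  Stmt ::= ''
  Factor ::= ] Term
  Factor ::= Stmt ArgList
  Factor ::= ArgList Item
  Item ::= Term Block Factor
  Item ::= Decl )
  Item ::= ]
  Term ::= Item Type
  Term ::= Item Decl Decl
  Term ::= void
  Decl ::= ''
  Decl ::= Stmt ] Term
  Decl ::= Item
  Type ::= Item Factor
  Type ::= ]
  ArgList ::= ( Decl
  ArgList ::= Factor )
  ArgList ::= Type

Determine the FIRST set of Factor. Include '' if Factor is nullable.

{ (, ), ], void }

Factor ::= ] Term contributes {]}.
From Factor ::= Stmt ArgList: Stmt nullable, take FIRST(Stmt) ∪ FIRST(ArgList) = { (, ), ], void }.
From Factor ::= ArgList Item: add FIRST(ArgList) = { (, ), ], void }.
Union: FIRST(Factor) = { (, ), ], void }.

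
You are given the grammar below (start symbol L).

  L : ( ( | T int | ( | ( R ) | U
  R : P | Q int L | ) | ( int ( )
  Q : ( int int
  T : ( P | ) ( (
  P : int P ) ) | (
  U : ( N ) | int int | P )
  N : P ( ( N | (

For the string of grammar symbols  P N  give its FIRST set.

Add FIRST(P) = { (, int }; P is not nullable, stop.

{ (, int }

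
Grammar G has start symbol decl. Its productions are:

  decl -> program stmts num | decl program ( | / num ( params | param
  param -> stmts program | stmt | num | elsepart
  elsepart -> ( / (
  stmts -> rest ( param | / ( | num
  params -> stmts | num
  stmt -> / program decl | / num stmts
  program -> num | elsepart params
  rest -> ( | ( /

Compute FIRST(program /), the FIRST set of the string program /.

Add FIRST(program) = { (, num }; program is not nullable, stop.

{ (, num }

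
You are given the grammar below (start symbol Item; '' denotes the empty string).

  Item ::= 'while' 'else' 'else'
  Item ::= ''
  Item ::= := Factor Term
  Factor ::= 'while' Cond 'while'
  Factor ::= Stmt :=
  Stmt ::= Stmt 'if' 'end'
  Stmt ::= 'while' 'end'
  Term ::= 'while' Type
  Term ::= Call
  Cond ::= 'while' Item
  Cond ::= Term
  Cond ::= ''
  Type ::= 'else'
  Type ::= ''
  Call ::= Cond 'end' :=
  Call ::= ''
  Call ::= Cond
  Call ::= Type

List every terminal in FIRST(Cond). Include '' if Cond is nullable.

{ 'else', 'end', 'while', '' }

Cond ::= 'while' Item contributes {'while'}.
From Cond ::= Term: add FIRST(Term) = { 'else', 'end', 'while', '' } (including '' since Term is nullable).
Cond ::= '' contributes ''.
Union: FIRST(Cond) = { 'else', 'end', 'while', '' }.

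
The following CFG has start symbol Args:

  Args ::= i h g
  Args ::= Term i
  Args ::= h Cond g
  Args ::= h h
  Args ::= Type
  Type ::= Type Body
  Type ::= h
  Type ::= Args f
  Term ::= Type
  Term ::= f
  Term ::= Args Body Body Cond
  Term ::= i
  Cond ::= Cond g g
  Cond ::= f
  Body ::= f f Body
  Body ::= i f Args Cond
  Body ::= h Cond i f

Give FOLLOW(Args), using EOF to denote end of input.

{ EOF, f, h, i }

Args is the start symbol, so EOF ∈ FOLLOW(Args).
In Type ::= Args f: add FIRST(f) = { f }.
In Term ::= Args Body Body Cond: add FIRST(Body Body Cond) = { f, h, i }.
In Body ::= i f Args Cond: add FIRST(Cond) = { f }.
Union: FOLLOW(Args) = { EOF, f, h, i }.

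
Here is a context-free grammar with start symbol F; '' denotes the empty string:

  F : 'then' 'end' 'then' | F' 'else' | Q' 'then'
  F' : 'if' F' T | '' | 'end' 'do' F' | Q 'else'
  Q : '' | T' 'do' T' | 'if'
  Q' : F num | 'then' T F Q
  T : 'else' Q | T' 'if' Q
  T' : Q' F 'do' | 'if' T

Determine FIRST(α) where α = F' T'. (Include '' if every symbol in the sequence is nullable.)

Add FIRST(F')\{''} = { 'else', 'end', 'if', 'then' }; F' is nullable, continue.
Add FIRST(T') = { 'else', 'end', 'if', 'then' }; T' is not nullable, stop.

{ 'else', 'end', 'if', 'then' }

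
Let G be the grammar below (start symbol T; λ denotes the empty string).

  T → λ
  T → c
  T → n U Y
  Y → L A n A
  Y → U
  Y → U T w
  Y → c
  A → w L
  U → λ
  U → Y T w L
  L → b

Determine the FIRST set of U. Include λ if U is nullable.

U → λ contributes λ.
From U → Y T w L: Y, T nullable, take FIRST(Y) ∪ FIRST(T) ∪ {w} = { b, c, n, w }.
Union: FIRST(U) = { b, c, n, w, λ }.

{ b, c, n, w, λ }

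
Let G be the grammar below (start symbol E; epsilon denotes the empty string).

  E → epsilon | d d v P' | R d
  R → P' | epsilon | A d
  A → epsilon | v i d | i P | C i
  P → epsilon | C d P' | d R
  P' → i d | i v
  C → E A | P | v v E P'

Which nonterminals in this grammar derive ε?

Directly nullable (have an epsilon-production): E, R, A, P.
C → E A with every symbol nullable, so C is nullable.
No other nonterminal has a production whose RHS symbols are all nullable.

{ A, C, E, P, R }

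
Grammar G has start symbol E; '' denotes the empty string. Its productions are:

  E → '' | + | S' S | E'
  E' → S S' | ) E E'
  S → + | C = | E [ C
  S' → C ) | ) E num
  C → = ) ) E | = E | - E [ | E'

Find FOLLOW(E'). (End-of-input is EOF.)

In E → E': E' is at the end, add FOLLOW(E) = { EOF, ), +, -, =, [, num }.
In E' → ) E E': E' is at the end, add FOLLOW(E') = { EOF, ), +, -, =, [, num }.
In C → E': E' is at the end, add FOLLOW(C) = { EOF, ), +, -, =, [, num }.
Union: FOLLOW(E') = { EOF, ), +, -, =, [, num }.

{ EOF, ), +, -, =, [, num }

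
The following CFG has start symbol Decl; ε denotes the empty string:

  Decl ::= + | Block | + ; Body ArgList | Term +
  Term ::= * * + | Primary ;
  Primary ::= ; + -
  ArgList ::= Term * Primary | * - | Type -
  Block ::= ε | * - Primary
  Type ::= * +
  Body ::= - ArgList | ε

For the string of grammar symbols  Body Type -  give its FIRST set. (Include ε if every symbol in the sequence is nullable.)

Add FIRST(Body)\{ε} = { - }; Body is nullable, continue.
Add FIRST(Type) = { * }; Type is not nullable, stop.

{ *, - }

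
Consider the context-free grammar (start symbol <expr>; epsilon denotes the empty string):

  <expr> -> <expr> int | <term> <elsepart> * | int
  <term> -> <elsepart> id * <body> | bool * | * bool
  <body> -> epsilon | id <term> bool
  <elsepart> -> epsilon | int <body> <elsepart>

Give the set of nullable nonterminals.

Directly nullable (have an epsilon-production): <body>, <elsepart>.
No other nonterminal has a production whose RHS symbols are all nullable.

{ <body>, <elsepart> }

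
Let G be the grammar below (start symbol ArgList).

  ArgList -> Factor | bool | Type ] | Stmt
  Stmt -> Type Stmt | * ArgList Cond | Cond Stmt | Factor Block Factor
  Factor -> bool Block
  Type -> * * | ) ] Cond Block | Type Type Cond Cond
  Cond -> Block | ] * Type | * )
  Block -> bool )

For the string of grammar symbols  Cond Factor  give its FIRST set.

{ *, ], bool }

Add FIRST(Cond) = { *, ], bool }; Cond is not nullable, stop.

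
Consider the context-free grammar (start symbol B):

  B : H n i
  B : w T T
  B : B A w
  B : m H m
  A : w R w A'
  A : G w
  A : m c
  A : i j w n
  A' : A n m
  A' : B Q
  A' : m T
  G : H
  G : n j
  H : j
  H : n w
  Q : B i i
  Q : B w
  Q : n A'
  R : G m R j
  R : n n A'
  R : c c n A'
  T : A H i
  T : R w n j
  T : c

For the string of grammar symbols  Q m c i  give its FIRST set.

{ j, m, n, w }

Add FIRST(Q) = { j, m, n, w }; Q is not nullable, stop.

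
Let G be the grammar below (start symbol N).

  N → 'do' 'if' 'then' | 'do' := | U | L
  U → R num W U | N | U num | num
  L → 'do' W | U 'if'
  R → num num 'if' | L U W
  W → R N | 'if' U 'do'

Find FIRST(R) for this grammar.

R → num num 'if' contributes {num}.
From R → L U W: add FIRST(L) = { 'do', num }.
Union: FIRST(R) = { 'do', num }.

{ 'do', num }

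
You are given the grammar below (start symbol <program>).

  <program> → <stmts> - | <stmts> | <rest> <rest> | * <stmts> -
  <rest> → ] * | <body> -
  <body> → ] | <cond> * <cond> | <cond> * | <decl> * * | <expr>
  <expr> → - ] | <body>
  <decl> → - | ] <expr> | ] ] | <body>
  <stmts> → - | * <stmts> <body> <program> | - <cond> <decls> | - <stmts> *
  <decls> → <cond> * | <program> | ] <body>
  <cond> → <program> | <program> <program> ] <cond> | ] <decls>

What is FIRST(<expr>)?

<expr> → - ] contributes {-}.
From <expr> → <body>: add FIRST(<body>) = { *, -, ] }.
Union: FIRST(<expr>) = { *, -, ] }.

{ *, -, ] }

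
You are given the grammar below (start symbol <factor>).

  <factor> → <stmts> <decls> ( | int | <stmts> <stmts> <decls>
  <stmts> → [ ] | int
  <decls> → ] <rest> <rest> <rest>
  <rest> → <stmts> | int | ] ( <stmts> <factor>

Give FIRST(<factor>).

From <factor> → <stmts> <decls> (: add FIRST(<stmts>) = { [, int }.
<factor> → int contributes {int}.
From <factor> → <stmts> <stmts> <decls>: add FIRST(<stmts>) = { [, int }.
Union: FIRST(<factor>) = { [, int }.

{ [, int }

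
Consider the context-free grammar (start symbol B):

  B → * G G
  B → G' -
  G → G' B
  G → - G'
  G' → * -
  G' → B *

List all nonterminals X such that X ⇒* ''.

No nonterminal has an empty production or an RHS whose symbols are all nullable.

{ } (none)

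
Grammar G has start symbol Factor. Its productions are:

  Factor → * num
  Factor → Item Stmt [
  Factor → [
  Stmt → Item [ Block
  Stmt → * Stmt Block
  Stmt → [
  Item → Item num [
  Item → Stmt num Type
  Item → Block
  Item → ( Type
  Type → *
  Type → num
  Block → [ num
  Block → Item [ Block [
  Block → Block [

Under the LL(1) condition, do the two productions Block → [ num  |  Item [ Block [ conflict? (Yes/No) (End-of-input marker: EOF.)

Yes

FIRST([ num) = { [ } and FIRST(Item [ Block [) = { (, *, [ }.
Both contain [, so the two alternatives are not disjoint — LL(1) conflict.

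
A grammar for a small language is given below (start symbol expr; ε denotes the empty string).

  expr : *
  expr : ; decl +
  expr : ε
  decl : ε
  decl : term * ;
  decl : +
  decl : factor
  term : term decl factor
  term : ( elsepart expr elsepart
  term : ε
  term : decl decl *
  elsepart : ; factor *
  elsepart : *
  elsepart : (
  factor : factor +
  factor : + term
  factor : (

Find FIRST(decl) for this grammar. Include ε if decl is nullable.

{ (, *, +, ε }

decl : ε contributes ε.
From decl : term * ;: term nullable, take FIRST(term) ∪ {*} = { (, *, + }.
decl : + contributes {+}.
From decl : factor: add FIRST(factor) = { (, + }.
Union: FIRST(decl) = { (, *, +, ε }.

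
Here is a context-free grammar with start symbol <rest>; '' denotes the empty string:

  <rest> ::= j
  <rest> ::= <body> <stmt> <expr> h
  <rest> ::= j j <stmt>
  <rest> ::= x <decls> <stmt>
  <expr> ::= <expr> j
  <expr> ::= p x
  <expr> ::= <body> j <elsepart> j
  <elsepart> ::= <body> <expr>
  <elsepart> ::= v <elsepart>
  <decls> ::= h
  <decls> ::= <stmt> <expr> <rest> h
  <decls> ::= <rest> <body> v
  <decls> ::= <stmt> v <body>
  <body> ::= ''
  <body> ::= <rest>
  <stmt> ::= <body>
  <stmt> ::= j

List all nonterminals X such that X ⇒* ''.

{ <body>, <stmt> }

Directly nullable (have an ''-production): <body>.
<stmt> ::= <body> with every symbol nullable, so <stmt> is nullable.
No other nonterminal has a production whose RHS symbols are all nullable.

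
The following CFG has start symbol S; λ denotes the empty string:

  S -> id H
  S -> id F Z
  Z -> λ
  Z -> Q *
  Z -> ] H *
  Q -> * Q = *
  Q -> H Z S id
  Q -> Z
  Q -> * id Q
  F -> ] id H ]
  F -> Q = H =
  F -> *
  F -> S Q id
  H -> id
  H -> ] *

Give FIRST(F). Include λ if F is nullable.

F -> ] id H ] contributes {]}.
From F -> Q = H =: Q nullable, take FIRST(Q) ∪ {=} = { *, =, ], id }.
F -> * contributes {*}.
From F -> S Q id: add FIRST(S) = { id }.
Union: FIRST(F) = { *, =, ], id }.

{ *, =, ], id }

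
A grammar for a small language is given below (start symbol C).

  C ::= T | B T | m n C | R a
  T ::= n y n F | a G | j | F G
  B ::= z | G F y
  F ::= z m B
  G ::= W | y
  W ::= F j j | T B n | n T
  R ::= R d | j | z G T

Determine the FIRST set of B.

B ::= z contributes {z}.
From B ::= G F y: add FIRST(G) = { a, j, n, y, z }.
Union: FIRST(B) = { a, j, n, y, z }.

{ a, j, n, y, z }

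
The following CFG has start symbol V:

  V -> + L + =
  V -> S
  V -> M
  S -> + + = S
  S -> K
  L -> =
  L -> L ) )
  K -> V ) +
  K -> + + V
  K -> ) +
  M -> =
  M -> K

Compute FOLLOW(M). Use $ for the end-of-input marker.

In V -> M: M is at the end, add FOLLOW(V) = { $, ) }.
Union: FOLLOW(M) = { $, ) }.

{ $, ) }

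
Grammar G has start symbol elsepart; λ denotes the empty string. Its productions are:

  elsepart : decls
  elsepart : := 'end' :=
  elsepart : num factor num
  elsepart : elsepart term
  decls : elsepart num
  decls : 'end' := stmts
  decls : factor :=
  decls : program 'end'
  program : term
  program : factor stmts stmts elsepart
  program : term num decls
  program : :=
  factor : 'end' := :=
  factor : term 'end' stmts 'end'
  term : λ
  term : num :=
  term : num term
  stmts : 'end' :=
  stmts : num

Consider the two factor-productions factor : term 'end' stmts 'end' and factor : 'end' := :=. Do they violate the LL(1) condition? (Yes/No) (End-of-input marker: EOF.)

Yes

FIRST(term 'end' stmts 'end') = { 'end', num } and FIRST('end' := :=) = { 'end' }.
Both contain 'end', so the two alternatives are not disjoint — LL(1) conflict.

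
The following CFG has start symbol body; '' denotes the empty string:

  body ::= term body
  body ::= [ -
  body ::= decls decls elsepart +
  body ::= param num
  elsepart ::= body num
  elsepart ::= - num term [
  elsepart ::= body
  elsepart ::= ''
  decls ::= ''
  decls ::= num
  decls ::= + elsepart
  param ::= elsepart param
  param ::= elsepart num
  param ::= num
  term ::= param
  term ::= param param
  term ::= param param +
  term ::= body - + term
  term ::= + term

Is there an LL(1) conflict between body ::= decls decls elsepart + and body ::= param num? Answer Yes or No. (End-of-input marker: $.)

Yes

FIRST(decls decls elsepart +) = { +, -, [, num } and FIRST(param num) = { +, -, [, num }.
Both contain +, so the two alternatives are not disjoint — LL(1) conflict.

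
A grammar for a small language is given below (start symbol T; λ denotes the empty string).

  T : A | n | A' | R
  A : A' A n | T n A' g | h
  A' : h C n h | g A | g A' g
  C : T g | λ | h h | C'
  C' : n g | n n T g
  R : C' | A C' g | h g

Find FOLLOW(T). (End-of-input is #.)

T is the start symbol, so # ∈ FOLLOW(T).
In A : T n A' g: add FIRST(n A' g) = { n }.
In C : T g: add FIRST(g) = { g }.
In C' : n n T g: add FIRST(g) = { g }.
Union: FOLLOW(T) = { #, g, n }.

{ #, g, n }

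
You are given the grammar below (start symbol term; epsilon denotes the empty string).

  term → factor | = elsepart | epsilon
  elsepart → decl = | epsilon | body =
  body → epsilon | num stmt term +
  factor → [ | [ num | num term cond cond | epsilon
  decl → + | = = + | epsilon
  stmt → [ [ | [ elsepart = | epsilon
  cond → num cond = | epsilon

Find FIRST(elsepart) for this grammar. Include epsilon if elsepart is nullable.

{ +, =, num, epsilon }

From elsepart → decl =: decl nullable, take FIRST(decl) ∪ {=} = { +, = }.
elsepart → epsilon contributes epsilon.
From elsepart → body =: body nullable, take FIRST(body) ∪ {=} = { =, num }.
Union: FIRST(elsepart) = { +, =, num, epsilon }.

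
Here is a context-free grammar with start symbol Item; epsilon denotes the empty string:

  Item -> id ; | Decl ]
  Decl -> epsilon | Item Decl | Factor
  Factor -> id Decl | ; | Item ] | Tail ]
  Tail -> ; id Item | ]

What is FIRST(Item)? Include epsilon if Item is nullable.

{ ;, ], id }

Item -> id ; contributes {id}.
From Item -> Decl ]: Decl nullable, take FIRST(Decl) ∪ {]} = { ;, ], id }.
Union: FIRST(Item) = { ;, ], id }.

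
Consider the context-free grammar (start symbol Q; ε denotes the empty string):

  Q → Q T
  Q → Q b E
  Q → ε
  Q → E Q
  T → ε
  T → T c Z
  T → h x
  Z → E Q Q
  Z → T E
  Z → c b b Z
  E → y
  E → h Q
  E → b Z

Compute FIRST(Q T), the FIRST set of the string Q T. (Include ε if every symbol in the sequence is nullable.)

Add FIRST(Q)\{ε} = { b, c, h, y }; Q is nullable, continue.
Add FIRST(T)\{ε} = { c, h }; T is nullable, continue.
Every symbol is nullable, so include ε.

{ b, c, h, y, ε }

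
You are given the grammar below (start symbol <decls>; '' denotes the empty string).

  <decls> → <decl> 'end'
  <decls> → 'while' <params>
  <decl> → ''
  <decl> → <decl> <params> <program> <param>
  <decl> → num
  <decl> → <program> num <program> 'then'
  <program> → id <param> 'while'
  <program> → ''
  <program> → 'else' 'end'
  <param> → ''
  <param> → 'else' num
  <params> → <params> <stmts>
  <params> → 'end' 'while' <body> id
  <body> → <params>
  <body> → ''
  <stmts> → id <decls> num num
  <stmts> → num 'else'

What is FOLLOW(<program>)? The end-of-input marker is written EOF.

{ 'else', 'end', 'then', num }

In <decl> → <decl> <params> <program> <param>: add FIRST(<param>)\{''} = { 'else' }.
  Since <param> is nullable, also add FOLLOW(<decl>) = { 'end' }.
In <decl> → <program> num <program> 'then': add FIRST(num <program> 'then') = { num }.
In <decl> → <program> num <program> 'then': add FIRST('then') = { 'then' }.
Union: FOLLOW(<program>) = { 'else', 'end', 'then', num }.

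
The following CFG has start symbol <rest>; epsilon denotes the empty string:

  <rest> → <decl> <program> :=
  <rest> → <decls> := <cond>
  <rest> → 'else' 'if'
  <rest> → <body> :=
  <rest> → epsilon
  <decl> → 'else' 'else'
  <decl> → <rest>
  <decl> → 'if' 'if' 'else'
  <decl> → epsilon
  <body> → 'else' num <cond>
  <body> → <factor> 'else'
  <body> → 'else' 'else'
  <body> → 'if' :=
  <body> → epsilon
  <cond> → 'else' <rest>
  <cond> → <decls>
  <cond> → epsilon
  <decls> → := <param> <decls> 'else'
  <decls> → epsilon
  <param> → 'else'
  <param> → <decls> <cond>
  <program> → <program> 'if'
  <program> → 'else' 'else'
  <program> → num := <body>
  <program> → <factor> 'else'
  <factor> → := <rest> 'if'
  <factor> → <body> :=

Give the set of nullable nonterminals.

{ <body>, <cond>, <decl>, <decls>, <param>, <rest> }

Directly nullable (have an epsilon-production): <rest>, <decl>, <body>, <cond>, <decls>.
<param> → <decls> <cond> with every symbol nullable, so <param> is nullable.
No other nonterminal has a production whose RHS symbols are all nullable.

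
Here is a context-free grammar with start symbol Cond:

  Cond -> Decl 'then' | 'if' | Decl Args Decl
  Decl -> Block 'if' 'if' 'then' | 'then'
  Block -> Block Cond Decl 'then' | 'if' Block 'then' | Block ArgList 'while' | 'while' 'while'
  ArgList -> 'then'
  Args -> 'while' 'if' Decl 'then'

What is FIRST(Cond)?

From Cond -> Decl 'then': add FIRST(Decl) = { 'if', 'then', 'while' }.
Cond -> 'if' contributes {'if'}.
From Cond -> Decl Args Decl: add FIRST(Decl) = { 'if', 'then', 'while' }.
Union: FIRST(Cond) = { 'if', 'then', 'while' }.

{ 'if', 'then', 'while' }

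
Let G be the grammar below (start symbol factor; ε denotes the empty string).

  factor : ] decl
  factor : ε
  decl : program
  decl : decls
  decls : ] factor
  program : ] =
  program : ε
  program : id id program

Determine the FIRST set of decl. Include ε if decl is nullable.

From decl : program: add FIRST(program) = { ], id, ε } (including ε since program is nullable).
From decl : decls: add FIRST(decls) = { ] }.
Union: FIRST(decl) = { ], id, ε }.

{ ], id, ε }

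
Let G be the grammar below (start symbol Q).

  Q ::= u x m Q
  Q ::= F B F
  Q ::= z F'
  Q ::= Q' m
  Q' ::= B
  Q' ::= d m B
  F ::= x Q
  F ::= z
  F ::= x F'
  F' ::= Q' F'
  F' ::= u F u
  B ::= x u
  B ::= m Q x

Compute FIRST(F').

From F' ::= Q' F': add FIRST(Q') = { d, m, x }.
F' ::= u F u contributes {u}.
Union: FIRST(F') = { d, m, u, x }.

{ d, m, u, x }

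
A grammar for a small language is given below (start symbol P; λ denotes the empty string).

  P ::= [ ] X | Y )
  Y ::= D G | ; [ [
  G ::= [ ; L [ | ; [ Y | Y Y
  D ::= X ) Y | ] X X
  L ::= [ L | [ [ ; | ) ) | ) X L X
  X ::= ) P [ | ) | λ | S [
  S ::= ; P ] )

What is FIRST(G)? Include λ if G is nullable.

G ::= [ ; L [ contributes {[}.
G ::= ; [ Y contributes {;}.
From G ::= Y Y: add FIRST(Y) = { ), ;, ] }.
Union: FIRST(G) = { ), ;, [, ] }.

{ ), ;, [, ] }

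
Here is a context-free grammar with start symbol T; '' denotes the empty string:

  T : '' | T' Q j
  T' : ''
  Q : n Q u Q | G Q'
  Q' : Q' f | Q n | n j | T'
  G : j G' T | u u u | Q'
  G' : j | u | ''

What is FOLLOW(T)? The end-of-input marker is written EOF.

T is the start symbol, so EOF ∈ FOLLOW(T).
In G : j G' T: T is at the end, add FOLLOW(G) = { f, j, n, u }.
Union: FOLLOW(T) = { EOF, f, j, n, u }.

{ EOF, f, j, n, u }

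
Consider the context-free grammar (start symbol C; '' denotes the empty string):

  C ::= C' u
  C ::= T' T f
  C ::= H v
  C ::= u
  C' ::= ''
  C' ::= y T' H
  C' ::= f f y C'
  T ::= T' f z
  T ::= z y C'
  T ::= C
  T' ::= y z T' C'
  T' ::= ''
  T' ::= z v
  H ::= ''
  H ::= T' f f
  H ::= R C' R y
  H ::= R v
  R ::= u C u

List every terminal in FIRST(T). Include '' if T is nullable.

{ f, u, v, y, z }

From T ::= T' f z: T' nullable, take FIRST(T') ∪ {f} = { f, y, z }.
T ::= z y C' contributes {z}.
From T ::= C: add FIRST(C) = { f, u, v, y, z }.
Union: FIRST(T) = { f, u, v, y, z }.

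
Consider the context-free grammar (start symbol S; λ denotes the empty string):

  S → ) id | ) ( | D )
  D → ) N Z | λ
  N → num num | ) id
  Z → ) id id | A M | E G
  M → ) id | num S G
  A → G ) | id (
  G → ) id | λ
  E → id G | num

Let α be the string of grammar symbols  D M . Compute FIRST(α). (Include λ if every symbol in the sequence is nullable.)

Add FIRST(D)\{λ} = { ) }; D is nullable, continue.
Add FIRST(M) = { ), num }; M is not nullable, stop.

{ ), num }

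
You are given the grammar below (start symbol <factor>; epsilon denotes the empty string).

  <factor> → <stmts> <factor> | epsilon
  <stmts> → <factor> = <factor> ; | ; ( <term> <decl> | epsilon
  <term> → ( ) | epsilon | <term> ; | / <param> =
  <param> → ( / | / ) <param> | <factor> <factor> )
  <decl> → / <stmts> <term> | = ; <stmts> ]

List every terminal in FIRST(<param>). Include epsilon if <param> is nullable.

<param> → ( / contributes {(}.
<param> → / ) <param> contributes {/}.
From <param> → <factor> <factor> ): <factor>, <factor> nullable, take FIRST(<factor>) ∪ FIRST(<factor>) ∪ {)} = { ), ;, = }.
Union: FIRST(<param>) = { (, ), /, ;, = }.

{ (, ), /, ;, = }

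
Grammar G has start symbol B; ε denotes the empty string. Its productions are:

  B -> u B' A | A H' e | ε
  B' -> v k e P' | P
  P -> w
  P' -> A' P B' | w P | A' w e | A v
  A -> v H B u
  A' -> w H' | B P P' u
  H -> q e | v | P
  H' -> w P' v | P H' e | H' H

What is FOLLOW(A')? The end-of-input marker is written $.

{ w }

In P' -> A' P B': add FIRST(P B') = { w }.
In P' -> A' w e: add FIRST(w e) = { w }.
Union: FOLLOW(A') = { w }.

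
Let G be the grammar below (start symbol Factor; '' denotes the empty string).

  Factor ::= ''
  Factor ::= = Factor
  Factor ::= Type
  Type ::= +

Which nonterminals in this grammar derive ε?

{ Factor }

Directly nullable (have an ''-production): Factor.
No other nonterminal has a production whose RHS symbols are all nullable.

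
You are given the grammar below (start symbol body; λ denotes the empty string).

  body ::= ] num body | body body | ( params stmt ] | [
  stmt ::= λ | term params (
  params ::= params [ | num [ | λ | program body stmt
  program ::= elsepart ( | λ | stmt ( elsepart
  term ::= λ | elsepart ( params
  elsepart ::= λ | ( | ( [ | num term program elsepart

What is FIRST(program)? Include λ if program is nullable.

From program ::= elsepart (: elsepart nullable, take FIRST(elsepart) ∪ {(} = { (, num }.
program ::= λ contributes λ.
From program ::= stmt ( elsepart: stmt nullable, take FIRST(stmt) ∪ {(} = { (, [, ], num }.
Union: FIRST(program) = { (, [, ], num, λ }.

{ (, [, ], num, λ }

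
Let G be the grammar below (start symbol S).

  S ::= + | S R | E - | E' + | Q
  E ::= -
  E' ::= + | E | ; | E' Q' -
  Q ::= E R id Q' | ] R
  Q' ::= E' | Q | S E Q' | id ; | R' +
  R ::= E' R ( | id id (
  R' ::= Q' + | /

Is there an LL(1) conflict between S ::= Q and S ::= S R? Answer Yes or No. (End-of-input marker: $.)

Yes

FIRST(Q) = { -, ] } and FIRST(S R) = { +, -, ;, ] }.
Both contain -, so the two alternatives are not disjoint — LL(1) conflict.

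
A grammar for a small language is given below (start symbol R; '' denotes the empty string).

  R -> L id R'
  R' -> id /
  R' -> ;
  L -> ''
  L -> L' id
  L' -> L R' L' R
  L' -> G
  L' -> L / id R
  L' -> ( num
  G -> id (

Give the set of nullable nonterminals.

Directly nullable (have an ''-production): L.
No other nonterminal has a production whose RHS symbols are all nullable.

{ L }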